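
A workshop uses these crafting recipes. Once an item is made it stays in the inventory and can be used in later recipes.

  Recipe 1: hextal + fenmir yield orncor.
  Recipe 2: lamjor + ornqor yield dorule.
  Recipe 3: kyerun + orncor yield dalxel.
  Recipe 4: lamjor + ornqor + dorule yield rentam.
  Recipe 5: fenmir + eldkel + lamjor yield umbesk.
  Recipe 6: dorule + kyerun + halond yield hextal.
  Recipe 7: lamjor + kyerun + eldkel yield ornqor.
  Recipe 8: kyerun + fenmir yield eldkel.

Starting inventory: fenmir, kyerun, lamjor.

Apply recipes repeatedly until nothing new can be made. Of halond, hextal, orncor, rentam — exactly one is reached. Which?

rentam

Using Recipe 8, kyerun and fenmir make eldkel.
lamjor + kyerun + eldkel → ornqor (Recipe 7).
lamjor + ornqor → dorule (Recipe 2).
lamjor + ornqor + dorule → rentam (Recipe 4).
orncor would need hextal and fenmir (Recipe 1), but hextal is never obtained. hextal would need dorule, kyerun, and halond (Recipe 6), but halond is never obtained. No rule produces halond, and it is not given.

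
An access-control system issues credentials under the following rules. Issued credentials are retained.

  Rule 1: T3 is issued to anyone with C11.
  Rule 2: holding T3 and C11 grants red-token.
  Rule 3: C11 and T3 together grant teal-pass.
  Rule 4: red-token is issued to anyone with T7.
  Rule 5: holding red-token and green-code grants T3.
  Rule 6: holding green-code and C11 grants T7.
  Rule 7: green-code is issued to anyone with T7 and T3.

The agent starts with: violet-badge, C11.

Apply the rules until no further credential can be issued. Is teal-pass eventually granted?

Holding C11 grants T3 (Rule 1).
Holding C11 and T3 grants teal-pass (Rule 3).

Yes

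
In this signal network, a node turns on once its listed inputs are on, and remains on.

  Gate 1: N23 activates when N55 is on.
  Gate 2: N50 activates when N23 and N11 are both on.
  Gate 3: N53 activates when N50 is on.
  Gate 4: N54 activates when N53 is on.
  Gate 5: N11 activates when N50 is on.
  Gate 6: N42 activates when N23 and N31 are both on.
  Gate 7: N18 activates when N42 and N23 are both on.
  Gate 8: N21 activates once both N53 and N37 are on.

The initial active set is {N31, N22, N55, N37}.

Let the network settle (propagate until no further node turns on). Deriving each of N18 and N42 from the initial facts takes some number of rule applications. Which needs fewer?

N42: N55 is on, so N23 activates (Gate 1). N23 and N31 are on, so N42 activates (Gate 6). [2 rule applications]
N18: Gate 1: N55 on → N23 on. N23 and N31 are on, so N42 activates (Gate 6). Gate 7: N42 and N23 on → N18 on. [3 rule applications]
N42 needs fewer.

N42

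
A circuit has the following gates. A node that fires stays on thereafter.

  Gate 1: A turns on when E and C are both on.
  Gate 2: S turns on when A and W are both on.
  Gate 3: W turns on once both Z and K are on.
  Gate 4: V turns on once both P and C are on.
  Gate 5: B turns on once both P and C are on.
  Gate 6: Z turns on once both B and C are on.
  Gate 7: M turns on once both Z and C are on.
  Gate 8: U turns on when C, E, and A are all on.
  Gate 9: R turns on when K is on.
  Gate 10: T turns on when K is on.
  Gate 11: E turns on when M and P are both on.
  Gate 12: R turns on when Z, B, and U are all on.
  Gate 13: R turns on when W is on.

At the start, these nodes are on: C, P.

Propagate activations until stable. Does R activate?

Yes

Gate 5: P and C on → B on.
B and C are on, so Z turns on (Gate 6).
Gate 7: Z and C on → M on.
Gate 11: M and P on → E on.
E and C are on, so A turns on (Gate 1).
Gate 8: C, E, and A on → U on.
Z, B, and U are on, so R turns on (Gate 12).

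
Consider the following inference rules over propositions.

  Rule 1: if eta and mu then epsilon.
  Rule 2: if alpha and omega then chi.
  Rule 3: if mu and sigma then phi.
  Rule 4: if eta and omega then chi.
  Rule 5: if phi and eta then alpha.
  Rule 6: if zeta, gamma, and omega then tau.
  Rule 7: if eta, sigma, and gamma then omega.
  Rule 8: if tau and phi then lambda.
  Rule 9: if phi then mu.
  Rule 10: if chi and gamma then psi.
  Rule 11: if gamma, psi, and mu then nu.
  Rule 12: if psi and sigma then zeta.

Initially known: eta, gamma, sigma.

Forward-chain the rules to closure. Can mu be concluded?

mu would need phi (Rule 9), but phi is never established.

No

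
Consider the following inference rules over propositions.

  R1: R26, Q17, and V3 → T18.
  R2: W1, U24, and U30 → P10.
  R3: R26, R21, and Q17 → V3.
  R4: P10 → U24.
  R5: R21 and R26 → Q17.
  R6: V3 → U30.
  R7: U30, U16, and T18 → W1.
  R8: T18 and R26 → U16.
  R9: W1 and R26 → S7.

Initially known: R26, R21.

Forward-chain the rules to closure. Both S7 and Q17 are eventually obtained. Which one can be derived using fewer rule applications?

Q17

Q17: R21 and R26 hold, so Q17 follows (R5). [1 rule application]
S7: R21 and R26 hold, so Q17 follows (R5). R26, R21, and Q17 hold, so V3 follows (R3). From R26, Q17, and V3, R1 gives T18. V3 holds, so U30 follows (R6). From T18 and R26, R8 gives U16. From U30, U16, and T18, R7 gives W1. W1 and R26 hold, so S7 follows (R9). [7 rule applications]
Q17 needs fewer.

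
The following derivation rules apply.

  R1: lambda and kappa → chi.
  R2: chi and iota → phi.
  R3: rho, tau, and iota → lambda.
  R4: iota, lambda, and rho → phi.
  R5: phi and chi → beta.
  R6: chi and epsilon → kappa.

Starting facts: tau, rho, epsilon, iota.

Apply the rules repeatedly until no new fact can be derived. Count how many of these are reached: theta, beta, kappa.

0

No rule produces theta, and it is not given.
beta would need phi and chi (R5), but chi is never established.
kappa would need chi and epsilon (R6), but chi is never established.
None of the 3 are reached.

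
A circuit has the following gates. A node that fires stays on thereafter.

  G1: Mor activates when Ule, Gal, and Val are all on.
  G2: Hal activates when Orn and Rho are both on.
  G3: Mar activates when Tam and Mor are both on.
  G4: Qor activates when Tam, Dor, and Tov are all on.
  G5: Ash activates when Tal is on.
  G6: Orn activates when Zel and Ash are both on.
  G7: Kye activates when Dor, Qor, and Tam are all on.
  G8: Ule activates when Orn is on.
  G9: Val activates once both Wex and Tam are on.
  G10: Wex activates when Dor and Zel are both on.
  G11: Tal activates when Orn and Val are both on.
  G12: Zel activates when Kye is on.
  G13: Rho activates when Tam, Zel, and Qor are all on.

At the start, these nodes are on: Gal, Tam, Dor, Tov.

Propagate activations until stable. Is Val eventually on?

Tam, Dor, and Tov are on, so Qor activates (G4).
Dor, Qor, and Tam are on, so Kye activates (G7).
Kye is on, so Zel activates (G12).
Dor and Zel are on, so Wex activates (G10).
Wex and Tam are on, so Val activates (G9).

Yes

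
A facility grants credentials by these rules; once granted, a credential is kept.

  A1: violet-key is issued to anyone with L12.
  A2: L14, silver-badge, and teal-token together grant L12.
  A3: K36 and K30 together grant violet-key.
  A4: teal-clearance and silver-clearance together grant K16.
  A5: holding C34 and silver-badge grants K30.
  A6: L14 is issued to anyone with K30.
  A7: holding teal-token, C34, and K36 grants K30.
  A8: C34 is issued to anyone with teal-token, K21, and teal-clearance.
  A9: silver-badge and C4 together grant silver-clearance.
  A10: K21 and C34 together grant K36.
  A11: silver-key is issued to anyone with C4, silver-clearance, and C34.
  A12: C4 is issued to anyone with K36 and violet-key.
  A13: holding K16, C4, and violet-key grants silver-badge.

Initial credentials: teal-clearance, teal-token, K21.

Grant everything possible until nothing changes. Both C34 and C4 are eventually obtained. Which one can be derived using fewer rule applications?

C34: Holding teal-token, K21, and teal-clearance grants C34 (A8). [1 rule application]
C4: Holding teal-token, K21, and teal-clearance grants C34 (A8). Holding K21 and C34 grants K36 (A10). Holding teal-token, C34, and K36 grants K30 (A7). Holding K36 and K30 grants violet-key (A3). Holding K36 and violet-key grants C4 (A12). [5 rule applications]
C34 needs fewer.

C34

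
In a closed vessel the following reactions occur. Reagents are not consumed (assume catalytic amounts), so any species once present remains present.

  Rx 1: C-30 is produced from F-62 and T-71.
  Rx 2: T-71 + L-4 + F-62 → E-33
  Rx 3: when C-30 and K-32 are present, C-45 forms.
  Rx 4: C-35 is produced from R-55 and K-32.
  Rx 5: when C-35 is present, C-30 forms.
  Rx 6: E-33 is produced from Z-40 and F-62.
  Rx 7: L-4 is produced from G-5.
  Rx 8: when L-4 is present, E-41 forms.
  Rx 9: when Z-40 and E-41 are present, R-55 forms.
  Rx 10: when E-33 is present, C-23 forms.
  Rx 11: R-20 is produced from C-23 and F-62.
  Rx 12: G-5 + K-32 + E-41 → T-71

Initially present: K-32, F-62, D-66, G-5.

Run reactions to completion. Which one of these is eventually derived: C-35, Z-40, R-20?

R-20

G-5 present → L-4 forms (Rx 7).
L-4 present → E-41 forms (Rx 8).
G-5, K-32, and E-41 present → T-71 forms (Rx 12).
T-71, L-4, and F-62 present → E-33 forms (Rx 2).
E-33 present → C-23 forms (Rx 10).
C-23 and F-62 present → R-20 forms (Rx 11).
No rule produces Z-40, and it is not given. C-35 would need R-55 and K-32 (Rx 4), but R-55 never forms.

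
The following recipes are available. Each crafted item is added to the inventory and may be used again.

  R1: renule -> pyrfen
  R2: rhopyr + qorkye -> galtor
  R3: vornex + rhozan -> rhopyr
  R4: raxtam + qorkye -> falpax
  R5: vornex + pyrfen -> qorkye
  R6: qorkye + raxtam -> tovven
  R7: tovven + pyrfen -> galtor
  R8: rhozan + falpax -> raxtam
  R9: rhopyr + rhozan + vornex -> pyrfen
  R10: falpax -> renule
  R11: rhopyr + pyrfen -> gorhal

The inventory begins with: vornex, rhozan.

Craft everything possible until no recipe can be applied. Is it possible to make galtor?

Using R3, vornex and rhozan make rhopyr.
Using R9, rhopyr, rhozan, and vornex make pyrfen.
Using R5, vornex and pyrfen make qorkye.
rhopyr + qorkye -> galtor (R2).

Yes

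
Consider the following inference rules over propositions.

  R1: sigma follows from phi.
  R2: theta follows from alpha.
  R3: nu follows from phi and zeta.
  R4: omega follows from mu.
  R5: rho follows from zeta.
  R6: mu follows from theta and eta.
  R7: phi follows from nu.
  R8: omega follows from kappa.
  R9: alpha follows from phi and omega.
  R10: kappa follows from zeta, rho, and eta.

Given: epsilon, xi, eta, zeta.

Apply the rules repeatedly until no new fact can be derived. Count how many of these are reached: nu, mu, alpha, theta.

nu would need phi and zeta (R3), but phi is never established.
mu would need theta and eta (R6), but theta is never established.
alpha would need phi and omega (R9), but phi is never established.
theta would need alpha (R2), but alpha is never established.
None of the 4 are reached.

0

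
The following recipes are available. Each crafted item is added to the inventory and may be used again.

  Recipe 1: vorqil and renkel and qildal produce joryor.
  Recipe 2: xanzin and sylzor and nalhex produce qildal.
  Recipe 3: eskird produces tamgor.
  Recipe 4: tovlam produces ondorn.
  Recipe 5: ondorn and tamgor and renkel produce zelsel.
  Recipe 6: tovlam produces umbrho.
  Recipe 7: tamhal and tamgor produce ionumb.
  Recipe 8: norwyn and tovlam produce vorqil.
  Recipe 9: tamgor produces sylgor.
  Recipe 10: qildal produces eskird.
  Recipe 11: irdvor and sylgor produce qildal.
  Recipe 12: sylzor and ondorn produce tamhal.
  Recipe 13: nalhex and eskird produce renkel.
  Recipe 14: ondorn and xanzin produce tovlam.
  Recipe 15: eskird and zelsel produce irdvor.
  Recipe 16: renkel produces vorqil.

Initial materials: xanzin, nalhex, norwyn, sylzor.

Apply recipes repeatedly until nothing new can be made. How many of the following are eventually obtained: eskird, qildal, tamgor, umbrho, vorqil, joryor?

5

Using Recipe 2, xanzin, sylzor, and nalhex make qildal.
qildal → eskird (Recipe 10).
Using Recipe 13, nalhex and eskird make renkel.
eskird → tamgor (Recipe 3).
Using Recipe 16, renkel makes vorqil.
Using Recipe 1, vorqil, renkel, and qildal make joryor.
eskird: reached.
qildal: reached.
tamgor: reached.
umbrho would need tovlam (Recipe 6), but tovlam is never obtained.
vorqil: reached.
joryor: reached.
Reached: eskird, qildal, tamgor, vorqil, and joryor — 5 of the 6.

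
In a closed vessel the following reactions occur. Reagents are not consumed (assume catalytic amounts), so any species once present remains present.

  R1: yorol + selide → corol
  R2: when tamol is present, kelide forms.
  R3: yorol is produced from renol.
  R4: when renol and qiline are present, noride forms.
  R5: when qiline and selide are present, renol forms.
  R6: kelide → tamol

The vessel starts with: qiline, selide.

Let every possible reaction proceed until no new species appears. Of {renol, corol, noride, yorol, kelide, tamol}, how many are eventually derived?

qiline and selide present → renol forms (R5).
renol and qiline present → noride forms (R4).
renol present → yorol forms (R3).
yorol and selide present → corol forms (R1).
renol: reached.
corol: reached.
noride: reached.
yorol: reached.
kelide would need tamol (R2), but tamol never forms.
tamol would need kelide (R6), but kelide never forms.
Reached: renol, corol, noride, and yorol — 4 of the 6.

4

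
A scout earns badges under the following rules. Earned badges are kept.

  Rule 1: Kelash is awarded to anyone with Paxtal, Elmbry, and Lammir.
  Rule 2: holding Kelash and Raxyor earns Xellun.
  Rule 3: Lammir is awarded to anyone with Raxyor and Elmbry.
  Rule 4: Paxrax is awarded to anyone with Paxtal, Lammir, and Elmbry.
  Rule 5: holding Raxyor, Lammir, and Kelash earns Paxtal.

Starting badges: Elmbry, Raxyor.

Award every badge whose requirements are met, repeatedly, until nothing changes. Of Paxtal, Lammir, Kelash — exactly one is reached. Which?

With Raxyor and Elmbry, Lammir is earned (Rule 3).
Paxtal would need Raxyor, Lammir, and Kelash (Rule 5), but Kelash is never earned. Kelash would need Paxtal, Elmbry, and Lammir (Rule 1), but Paxtal is never earned.

Lammir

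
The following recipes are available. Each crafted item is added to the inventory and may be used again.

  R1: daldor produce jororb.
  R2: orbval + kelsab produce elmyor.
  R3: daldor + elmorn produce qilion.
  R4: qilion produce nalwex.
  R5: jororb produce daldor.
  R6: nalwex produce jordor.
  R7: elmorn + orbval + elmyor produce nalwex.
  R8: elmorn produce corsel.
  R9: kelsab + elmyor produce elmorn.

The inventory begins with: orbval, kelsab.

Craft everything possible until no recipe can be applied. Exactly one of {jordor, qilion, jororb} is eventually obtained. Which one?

jordor

orbval + kelsab → elmyor (R2).
Using R9, kelsab and elmyor make elmorn.
elmorn + orbval + elmyor → nalwex (R7).
Using R6, nalwex makes jordor.
qilion would need daldor and elmorn (R3), but daldor is never obtained. jororb would need daldor (R1), but daldor is never obtained.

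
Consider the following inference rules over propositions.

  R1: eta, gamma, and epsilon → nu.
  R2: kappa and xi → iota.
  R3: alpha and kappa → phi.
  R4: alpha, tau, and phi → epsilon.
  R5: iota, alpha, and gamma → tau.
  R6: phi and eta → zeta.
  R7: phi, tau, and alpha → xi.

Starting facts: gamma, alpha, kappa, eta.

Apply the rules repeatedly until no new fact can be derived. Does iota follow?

No

iota would need kappa and xi (R2), but xi is never established.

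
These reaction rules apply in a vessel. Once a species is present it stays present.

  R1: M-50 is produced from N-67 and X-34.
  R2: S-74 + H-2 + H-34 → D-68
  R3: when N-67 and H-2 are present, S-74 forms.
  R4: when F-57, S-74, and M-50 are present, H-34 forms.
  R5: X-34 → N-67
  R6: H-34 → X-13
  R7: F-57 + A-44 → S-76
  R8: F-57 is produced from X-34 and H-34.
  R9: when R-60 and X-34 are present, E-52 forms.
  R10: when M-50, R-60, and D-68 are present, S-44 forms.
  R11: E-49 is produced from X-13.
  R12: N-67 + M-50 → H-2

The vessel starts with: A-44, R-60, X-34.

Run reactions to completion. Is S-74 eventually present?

Yes

X-34 present → N-67 forms (R5).
N-67 and X-34 present → M-50 forms (R1).
N-67 and M-50 present → H-2 forms (R12).
N-67 and H-2 present → S-74 forms (R3).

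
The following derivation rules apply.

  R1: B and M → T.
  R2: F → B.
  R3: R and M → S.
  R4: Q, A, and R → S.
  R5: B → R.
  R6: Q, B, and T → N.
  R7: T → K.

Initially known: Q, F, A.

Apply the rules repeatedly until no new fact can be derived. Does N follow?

N would need Q, B, and T (R6), but T is never established.

No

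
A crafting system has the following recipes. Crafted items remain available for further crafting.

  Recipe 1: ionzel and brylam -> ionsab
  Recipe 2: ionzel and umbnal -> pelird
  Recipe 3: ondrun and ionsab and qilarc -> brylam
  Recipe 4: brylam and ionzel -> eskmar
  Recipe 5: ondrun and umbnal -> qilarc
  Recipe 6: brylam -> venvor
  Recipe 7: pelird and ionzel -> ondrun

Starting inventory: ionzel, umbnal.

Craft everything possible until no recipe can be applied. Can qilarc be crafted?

Yes

Using Recipe 2, ionzel and umbnal make pelird.
pelird and ionzel -> ondrun (Recipe 7).
ondrun and umbnal -> qilarc (Recipe 5).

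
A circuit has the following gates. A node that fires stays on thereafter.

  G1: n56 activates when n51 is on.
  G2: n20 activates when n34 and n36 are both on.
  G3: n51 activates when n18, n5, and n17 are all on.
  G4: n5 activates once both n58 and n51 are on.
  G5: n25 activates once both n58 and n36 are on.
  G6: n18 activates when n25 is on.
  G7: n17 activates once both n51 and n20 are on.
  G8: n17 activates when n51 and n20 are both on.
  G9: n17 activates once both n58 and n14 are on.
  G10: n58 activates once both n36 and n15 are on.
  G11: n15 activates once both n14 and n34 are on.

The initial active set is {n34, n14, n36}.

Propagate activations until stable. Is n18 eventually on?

n14 and n34 are on, so n15 activates (G11).
n36 and n15 are on, so n58 activates (G10).
G5: n58 and n36 on → n25 on.
n25 is on, so n18 activates (G6).

Yes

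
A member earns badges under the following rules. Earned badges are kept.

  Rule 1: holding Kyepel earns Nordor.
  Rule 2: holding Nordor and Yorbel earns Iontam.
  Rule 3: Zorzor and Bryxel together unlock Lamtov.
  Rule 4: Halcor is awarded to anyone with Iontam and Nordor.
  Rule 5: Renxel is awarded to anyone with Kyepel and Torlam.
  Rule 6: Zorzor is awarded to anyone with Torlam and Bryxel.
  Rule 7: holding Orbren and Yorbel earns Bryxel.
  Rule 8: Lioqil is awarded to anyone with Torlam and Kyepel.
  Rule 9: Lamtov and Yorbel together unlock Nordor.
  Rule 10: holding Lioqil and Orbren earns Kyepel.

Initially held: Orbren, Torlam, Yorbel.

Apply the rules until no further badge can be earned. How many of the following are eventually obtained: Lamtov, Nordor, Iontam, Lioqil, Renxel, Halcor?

4

With Orbren and Yorbel, Bryxel is earned (Rule 7).
With Torlam and Bryxel, Zorzor is earned (Rule 6).
With Zorzor and Bryxel, Lamtov is earned (Rule 3).
With Lamtov and Yorbel, Nordor is earned (Rule 9).
With Nordor and Yorbel, Iontam is earned (Rule 2).
With Iontam and Nordor, Halcor is earned (Rule 4).
Lamtov: reached.
Nordor: reached.
Iontam: reached.
Lioqil would need Torlam and Kyepel (Rule 8), but Kyepel is never earned.
Renxel would need Kyepel and Torlam (Rule 5), but Kyepel is never earned.
Halcor: reached.
Reached: Lamtov, Nordor, Iontam, and Halcor — 4 of the 6.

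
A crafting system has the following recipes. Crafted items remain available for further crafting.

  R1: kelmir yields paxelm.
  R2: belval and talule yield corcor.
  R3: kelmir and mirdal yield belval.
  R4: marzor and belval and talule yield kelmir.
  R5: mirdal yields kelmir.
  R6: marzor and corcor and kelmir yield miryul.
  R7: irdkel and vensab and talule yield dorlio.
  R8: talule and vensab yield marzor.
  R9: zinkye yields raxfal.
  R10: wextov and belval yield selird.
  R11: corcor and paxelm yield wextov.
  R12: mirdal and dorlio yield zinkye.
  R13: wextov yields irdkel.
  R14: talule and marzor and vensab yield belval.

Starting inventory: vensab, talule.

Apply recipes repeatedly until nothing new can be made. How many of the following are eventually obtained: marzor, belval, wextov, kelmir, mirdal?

Using R8, talule and vensab make marzor.
talule and marzor and vensab → belval (R14).
Using R4, marzor, belval, and talule make kelmir.
Using R2, belval and talule make corcor.
kelmir → paxelm (R1).
Using R11, corcor and paxelm make wextov.
marzor: reached.
belval: reached.
wextov: reached.
kelmir: reached.
No rule produces mirdal, and it is not given.
Reached: marzor, belval, wextov, and kelmir — 4 of the 5.

4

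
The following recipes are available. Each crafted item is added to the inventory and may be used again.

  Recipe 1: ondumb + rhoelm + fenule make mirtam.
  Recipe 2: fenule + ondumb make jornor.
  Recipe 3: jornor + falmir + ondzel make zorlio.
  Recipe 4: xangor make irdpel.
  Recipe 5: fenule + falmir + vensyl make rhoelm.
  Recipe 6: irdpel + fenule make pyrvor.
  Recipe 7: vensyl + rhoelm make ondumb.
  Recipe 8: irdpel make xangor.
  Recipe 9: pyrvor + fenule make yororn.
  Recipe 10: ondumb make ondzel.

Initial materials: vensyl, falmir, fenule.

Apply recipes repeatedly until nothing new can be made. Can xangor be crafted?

xangor would need irdpel (Recipe 8), but irdpel is never obtained.

No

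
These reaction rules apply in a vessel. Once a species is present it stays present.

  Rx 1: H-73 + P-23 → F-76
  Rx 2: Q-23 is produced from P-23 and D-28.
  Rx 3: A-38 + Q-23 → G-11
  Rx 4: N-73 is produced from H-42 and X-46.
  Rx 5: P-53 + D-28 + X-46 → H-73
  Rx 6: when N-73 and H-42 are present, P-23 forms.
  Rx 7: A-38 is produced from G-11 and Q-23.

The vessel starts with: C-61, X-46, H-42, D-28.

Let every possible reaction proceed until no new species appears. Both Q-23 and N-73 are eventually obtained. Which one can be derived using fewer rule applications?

N-73

N-73: H-42 and X-46 present → N-73 forms (Rx 4). [1 rule application]
Q-23: H-42 and X-46 present → N-73 forms (Rx 4). N-73 and H-42 present → P-23 forms (Rx 6). P-23 and D-28 present → Q-23 forms (Rx 2). [3 rule applications]
N-73 needs fewer.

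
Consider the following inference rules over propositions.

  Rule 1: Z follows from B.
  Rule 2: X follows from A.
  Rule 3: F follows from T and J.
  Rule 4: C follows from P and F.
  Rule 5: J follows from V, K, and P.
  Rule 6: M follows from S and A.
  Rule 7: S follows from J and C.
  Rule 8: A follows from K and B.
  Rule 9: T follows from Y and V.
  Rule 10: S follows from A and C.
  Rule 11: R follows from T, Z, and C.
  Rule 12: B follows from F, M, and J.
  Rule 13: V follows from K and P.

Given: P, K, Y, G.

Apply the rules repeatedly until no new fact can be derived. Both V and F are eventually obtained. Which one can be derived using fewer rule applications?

V: From K and P, Rule 13 gives V. [1 rule application]
F: From K and P, Rule 13 gives V. Y and V hold, so T follows (Rule 9). V, K, and P hold, so J follows (Rule 5). T and J hold, so F follows (Rule 3). [4 rule applications]
V needs fewer.

V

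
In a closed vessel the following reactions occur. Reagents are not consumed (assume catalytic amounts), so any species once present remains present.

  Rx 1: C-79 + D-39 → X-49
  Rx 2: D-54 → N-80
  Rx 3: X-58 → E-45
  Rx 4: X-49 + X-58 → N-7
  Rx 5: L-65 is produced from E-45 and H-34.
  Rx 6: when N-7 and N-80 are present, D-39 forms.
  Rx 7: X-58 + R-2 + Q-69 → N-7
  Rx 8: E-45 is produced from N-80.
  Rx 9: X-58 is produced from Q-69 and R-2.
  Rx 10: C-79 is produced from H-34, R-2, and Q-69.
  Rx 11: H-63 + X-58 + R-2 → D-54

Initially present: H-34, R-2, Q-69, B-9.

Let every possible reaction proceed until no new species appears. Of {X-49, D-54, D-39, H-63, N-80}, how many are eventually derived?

0

X-49 would need C-79 and D-39 (Rx 1), but D-39 never forms.
D-54 would need H-63, X-58, and R-2 (Rx 11), but H-63 never forms.
D-39 would need N-7 and N-80 (Rx 6), but N-80 never forms.
No rule produces H-63, and it is not given.
N-80 would need D-54 (Rx 2), but D-54 never forms.
None of the 5 are reached.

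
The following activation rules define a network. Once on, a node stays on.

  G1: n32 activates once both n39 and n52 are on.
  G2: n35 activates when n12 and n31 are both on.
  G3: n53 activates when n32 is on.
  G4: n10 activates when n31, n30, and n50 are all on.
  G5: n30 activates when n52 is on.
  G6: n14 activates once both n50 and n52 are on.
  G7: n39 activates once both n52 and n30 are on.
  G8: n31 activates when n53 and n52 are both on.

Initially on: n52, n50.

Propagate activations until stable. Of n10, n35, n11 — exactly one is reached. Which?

G5: n52 on → n30 on.
G7: n52 and n30 on → n39 on.
n39 and n52 are on, so n32 activates (G1).
G3: n32 on → n53 on.
n53 and n52 are on, so n31 activates (G8).
n31, n30, and n50 are on, so n10 activates (G4).
No rule produces n11, and it is not given. n35 would need n12 and n31 (G2), but n12 never turns on.

n10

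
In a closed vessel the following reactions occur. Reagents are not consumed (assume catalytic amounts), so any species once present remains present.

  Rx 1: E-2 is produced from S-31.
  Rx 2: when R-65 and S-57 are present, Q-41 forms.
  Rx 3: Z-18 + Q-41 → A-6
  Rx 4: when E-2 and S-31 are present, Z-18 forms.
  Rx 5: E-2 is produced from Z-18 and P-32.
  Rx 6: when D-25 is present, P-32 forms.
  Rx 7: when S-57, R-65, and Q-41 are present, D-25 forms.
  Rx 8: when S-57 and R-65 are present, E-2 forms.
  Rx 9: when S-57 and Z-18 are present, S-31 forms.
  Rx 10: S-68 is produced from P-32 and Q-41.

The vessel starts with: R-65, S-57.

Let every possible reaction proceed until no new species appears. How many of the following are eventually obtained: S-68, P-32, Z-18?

R-65 and S-57 present → Q-41 forms (Rx 2).
S-57, R-65, and Q-41 present → D-25 forms (Rx 7).
D-25 present → P-32 forms (Rx 6).
P-32 and Q-41 present → S-68 forms (Rx 10).
S-68: reached.
P-32: reached.
Z-18 would need E-2 and S-31 (Rx 4), but S-31 never forms.
Reached: S-68 and P-32 — 2 of the 3.

2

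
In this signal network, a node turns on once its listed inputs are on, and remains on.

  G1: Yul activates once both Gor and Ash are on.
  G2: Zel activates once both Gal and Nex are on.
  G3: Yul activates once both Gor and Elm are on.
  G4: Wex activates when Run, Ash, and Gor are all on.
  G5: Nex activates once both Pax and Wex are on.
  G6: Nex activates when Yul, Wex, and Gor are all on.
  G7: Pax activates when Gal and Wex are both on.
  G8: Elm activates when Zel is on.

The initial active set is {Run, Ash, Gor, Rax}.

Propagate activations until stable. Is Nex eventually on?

G4: Run, Ash, and Gor on → Wex on.
G1: Gor and Ash on → Yul on.
G6: Yul, Wex, and Gor on → Nex on.

Yes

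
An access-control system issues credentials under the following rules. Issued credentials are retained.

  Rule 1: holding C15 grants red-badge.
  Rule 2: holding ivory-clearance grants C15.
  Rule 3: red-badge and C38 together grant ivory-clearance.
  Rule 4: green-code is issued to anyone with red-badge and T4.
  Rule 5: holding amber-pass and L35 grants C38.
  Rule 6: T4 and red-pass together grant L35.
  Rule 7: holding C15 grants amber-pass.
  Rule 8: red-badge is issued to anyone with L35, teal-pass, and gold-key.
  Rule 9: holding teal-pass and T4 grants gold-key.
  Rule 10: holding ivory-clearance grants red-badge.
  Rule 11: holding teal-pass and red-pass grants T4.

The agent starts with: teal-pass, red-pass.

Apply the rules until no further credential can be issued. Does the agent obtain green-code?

Holding teal-pass and red-pass grants T4 (Rule 11).
Holding T4 and red-pass grants L35 (Rule 6).
Holding teal-pass and T4 grants gold-key (Rule 9).
Holding L35, teal-pass, and gold-key grants red-badge (Rule 8).
Holding red-badge and T4 grants green-code (Rule 4).

Yes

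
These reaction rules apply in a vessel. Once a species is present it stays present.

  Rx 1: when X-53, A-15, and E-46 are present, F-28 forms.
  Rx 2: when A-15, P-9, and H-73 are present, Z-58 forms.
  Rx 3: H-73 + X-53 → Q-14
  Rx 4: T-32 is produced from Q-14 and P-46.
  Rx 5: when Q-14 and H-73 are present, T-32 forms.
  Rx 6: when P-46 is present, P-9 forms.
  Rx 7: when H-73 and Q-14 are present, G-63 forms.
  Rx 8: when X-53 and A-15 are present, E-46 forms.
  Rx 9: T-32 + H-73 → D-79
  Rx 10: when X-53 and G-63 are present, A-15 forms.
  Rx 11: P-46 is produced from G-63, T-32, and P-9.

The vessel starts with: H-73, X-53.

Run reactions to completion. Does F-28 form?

Yes

H-73 and X-53 present → Q-14 forms (Rx 3).
H-73 and Q-14 present → G-63 forms (Rx 7).
X-53 and G-63 present → A-15 forms (Rx 10).
X-53 and A-15 present → E-46 forms (Rx 8).
X-53, A-15, and E-46 present → F-28 forms (Rx 1).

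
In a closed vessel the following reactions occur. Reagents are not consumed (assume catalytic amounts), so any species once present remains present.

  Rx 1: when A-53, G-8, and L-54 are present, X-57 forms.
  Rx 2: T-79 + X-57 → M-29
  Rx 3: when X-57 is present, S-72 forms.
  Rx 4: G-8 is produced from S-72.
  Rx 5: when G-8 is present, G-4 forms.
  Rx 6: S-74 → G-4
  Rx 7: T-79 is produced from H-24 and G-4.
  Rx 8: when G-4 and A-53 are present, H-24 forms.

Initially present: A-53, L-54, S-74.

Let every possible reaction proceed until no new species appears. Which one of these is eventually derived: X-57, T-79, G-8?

T-79

S-74 present → G-4 forms (Rx 6).
G-4 and A-53 present → H-24 forms (Rx 8).
H-24 and G-4 present → T-79 forms (Rx 7).
X-57 would need A-53, G-8, and L-54 (Rx 1), but G-8 never forms. G-8 would need S-72 (Rx 4), but S-72 never forms.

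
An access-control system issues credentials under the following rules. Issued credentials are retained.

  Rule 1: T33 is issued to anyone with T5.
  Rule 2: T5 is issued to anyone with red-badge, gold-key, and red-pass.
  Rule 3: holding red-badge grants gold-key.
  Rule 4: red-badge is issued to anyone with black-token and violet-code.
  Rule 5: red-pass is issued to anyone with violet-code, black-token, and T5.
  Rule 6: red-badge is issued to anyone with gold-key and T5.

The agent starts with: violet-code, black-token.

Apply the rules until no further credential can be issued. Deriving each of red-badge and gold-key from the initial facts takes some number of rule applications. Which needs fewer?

red-badge: Holding black-token and violet-code grants red-badge (Rule 4). [1 rule application]
gold-key: Holding black-token and violet-code grants red-badge (Rule 4). Holding red-badge grants gold-key (Rule 3). [2 rule applications]
red-badge needs fewer.

red-badge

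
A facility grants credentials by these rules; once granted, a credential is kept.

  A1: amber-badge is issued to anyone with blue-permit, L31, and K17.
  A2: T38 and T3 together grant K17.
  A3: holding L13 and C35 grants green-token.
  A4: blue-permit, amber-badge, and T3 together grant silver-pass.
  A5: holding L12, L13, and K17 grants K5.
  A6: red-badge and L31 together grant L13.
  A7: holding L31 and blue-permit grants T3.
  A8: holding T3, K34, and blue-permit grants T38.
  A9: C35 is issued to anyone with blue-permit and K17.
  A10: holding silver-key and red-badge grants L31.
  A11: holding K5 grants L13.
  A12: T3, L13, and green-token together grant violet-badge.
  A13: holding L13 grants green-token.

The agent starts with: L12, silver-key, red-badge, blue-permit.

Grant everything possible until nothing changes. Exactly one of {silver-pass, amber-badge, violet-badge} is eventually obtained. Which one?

Holding silver-key and red-badge grants L31 (A10).
Holding L31 and blue-permit grants T3 (A7).
Holding red-badge and L31 grants L13 (A6).
Holding L13 grants green-token (A13).
Holding T3, L13, and green-token grants violet-badge (A12).
silver-pass would need blue-permit, amber-badge, and T3 (A4), but amber-badge is never granted. amber-badge would need blue-permit, L31, and K17 (A1), but K17 is never granted.

violet-badge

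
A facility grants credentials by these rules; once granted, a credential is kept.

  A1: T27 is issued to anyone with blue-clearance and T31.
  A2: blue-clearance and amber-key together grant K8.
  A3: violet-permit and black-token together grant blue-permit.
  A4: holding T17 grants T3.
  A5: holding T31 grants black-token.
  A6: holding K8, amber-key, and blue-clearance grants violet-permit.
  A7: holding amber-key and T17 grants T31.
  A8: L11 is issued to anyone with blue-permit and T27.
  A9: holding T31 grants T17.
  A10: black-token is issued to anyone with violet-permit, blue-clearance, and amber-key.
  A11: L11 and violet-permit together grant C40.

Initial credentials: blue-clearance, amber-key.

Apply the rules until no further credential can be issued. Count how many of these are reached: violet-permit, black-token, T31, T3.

2

Holding blue-clearance and amber-key grants K8 (A2).
Holding K8, amber-key, and blue-clearance grants violet-permit (A6).
Holding violet-permit, blue-clearance, and amber-key grants black-token (A10).
violet-permit: reached.
black-token: reached.
T31 would need amber-key and T17 (A7), but T17 is never granted.
T3 would need T17 (A4), but T17 is never granted.
Reached: violet-permit and black-token — 2 of the 4.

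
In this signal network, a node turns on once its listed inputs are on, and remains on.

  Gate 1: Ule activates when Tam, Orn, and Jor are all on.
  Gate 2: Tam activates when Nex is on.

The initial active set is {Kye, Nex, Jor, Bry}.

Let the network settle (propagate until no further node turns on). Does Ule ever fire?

Ule would need Tam, Orn, and Jor (Gate 1), but Orn never turns on.

No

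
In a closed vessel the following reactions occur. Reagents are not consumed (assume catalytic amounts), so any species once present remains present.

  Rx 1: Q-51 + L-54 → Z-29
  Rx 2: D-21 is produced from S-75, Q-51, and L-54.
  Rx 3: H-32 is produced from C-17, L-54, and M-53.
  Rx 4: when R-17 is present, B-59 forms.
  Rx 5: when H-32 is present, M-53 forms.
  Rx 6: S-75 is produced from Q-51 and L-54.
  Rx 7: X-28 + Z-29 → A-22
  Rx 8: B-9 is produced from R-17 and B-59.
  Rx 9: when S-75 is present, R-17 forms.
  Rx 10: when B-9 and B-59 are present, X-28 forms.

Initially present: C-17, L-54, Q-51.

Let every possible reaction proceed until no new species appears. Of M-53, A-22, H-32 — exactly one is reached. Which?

Q-51 and L-54 present → S-75 forms (Rx 6).
Q-51 and L-54 present → Z-29 forms (Rx 1).
S-75 present → R-17 forms (Rx 9).
R-17 present → B-59 forms (Rx 4).
R-17 and B-59 present → B-9 forms (Rx 8).
B-9 and B-59 present → X-28 forms (Rx 10).
X-28 and Z-29 present → A-22 forms (Rx 7).
M-53 would need H-32 (Rx 5), but H-32 never forms. H-32 would need C-17, L-54, and M-53 (Rx 3), but M-53 never forms.

A-22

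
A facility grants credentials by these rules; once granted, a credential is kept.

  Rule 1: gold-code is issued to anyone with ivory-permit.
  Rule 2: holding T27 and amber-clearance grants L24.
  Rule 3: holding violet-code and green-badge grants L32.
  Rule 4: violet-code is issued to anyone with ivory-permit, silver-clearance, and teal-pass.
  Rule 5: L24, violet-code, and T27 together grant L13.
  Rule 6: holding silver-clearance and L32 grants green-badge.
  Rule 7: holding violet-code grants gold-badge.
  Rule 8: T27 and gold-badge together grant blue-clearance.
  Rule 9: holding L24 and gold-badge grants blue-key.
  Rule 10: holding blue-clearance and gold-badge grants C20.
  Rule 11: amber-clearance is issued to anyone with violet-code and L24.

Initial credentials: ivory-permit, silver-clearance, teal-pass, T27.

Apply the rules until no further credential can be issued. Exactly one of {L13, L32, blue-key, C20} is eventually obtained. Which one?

C20

Holding ivory-permit, silver-clearance, and teal-pass grants violet-code (Rule 4).
Holding violet-code grants gold-badge (Rule 7).
Holding T27 and gold-badge grants blue-clearance (Rule 8).
Holding blue-clearance and gold-badge grants C20 (Rule 10).
L32 would need violet-code and green-badge (Rule 3), but green-badge is never granted. blue-key would need L24 and gold-badge (Rule 9), but L24 is never granted. L13 would need L24, violet-code, and T27 (Rule 5), but L24 is never granted.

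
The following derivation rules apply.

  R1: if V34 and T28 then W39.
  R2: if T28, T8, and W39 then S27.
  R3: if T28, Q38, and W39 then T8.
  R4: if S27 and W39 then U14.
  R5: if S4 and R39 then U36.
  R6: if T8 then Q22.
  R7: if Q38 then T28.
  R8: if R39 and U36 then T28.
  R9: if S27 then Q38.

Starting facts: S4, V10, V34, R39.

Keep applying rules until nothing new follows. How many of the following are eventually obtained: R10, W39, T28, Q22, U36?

S4 and R39 hold, so U36 follows (R5).
From R39 and U36, R8 gives T28.
From V34 and T28, R1 gives W39.
No rule produces R10, and it is not given.
W39: reached.
T28: reached.
Q22 would need T8 (R6), but T8 is never established.
U36: reached.
Reached: W39, T28, and U36 — 3 of the 5.

3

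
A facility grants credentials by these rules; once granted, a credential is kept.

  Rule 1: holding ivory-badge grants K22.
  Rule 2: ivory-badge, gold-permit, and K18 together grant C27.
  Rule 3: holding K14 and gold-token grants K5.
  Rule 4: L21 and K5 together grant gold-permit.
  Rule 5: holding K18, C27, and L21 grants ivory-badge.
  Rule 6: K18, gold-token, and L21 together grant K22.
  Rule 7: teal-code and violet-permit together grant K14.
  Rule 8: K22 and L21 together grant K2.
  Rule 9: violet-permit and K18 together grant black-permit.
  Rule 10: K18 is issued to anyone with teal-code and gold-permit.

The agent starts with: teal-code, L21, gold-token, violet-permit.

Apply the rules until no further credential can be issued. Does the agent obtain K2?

Holding teal-code and violet-permit grants K14 (Rule 7).
Holding K14 and gold-token grants K5 (Rule 3).
Holding L21 and K5 grants gold-permit (Rule 4).
Holding teal-code and gold-permit grants K18 (Rule 10).
Holding K18, gold-token, and L21 grants K22 (Rule 6).
Holding K22 and L21 grants K2 (Rule 8).

Yes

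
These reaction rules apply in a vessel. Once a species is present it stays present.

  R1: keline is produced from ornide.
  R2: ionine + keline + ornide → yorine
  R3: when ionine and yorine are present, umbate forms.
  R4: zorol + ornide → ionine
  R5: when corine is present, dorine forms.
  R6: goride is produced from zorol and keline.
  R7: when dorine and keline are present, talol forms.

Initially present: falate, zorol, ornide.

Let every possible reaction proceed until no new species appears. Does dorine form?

dorine would need corine (R5), but corine never forms.

No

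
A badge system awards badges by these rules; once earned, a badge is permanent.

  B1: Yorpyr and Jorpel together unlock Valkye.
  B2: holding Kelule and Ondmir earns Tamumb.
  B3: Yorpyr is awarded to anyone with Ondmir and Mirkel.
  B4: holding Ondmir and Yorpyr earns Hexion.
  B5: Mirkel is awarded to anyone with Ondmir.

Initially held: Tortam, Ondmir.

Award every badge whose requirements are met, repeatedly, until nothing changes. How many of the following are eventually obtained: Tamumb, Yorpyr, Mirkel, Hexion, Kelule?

3

With Ondmir, Mirkel is earned (B5).
With Ondmir and Mirkel, Yorpyr is earned (B3).
With Ondmir and Yorpyr, Hexion is earned (B4).
Tamumb would need Kelule and Ondmir (B2), but Kelule is never earned.
Yorpyr: reached.
Mirkel: reached.
Hexion: reached.
No rule produces Kelule, and it is not given.
Reached: Yorpyr, Mirkel, and Hexion — 3 of the 5.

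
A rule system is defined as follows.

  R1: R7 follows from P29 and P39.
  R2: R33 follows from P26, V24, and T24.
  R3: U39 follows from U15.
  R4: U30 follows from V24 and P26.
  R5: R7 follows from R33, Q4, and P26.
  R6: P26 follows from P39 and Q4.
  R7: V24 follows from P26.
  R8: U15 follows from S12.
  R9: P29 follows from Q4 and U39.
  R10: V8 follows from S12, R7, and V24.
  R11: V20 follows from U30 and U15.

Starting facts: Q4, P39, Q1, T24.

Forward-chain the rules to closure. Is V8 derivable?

V8 would need S12, R7, and V24 (R10), but S12 is never established.

No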